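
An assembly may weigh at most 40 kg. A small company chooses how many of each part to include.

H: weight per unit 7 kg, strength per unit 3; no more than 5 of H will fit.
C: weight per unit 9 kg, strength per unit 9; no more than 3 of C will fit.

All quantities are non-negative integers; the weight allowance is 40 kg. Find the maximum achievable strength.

30

C has the best ratio (9/9); taking only C gives at most 3×9 = 27 (stopped by the supply cap of 3).
Mixing does better — 1×H and 3×C: weight 34 ≤ 40, strength 1·3 + 3·9 = 30.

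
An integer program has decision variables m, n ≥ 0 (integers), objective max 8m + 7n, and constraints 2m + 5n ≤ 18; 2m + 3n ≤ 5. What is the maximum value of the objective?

16

Relaxing integrality, the LP optimum is 20.00 at (m,n) = (2.5, 0), which is not an integer point.
(m,n)=(2,0) is feasible, giving 16.
(m,n)=(1,1) is feasible, giving 15.
The best lattice point is (2,0), giving 16.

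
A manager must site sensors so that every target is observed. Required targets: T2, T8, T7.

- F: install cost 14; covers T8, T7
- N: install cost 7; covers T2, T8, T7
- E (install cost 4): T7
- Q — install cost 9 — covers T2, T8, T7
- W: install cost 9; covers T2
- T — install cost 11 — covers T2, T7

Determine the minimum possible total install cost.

7

This is a weighted set-cover instance.
N alone covers T2, T8, T7 — every target.
Total install cost: 7.
No cover costs less than 7.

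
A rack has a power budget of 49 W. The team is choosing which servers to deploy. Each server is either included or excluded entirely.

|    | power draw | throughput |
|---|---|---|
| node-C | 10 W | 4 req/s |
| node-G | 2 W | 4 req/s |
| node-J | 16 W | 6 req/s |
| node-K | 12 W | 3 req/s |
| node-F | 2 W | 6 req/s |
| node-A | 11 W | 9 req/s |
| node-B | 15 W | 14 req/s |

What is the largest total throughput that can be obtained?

Take node-G, node-J, node-F, node-A, and node-B: power draw 2 + 16 + 2 + 11 + 15 = 46 ≤ 49, throughput 4 + 6 + 6 + 9 + 14 = 39.
No other feasible combination does better.

39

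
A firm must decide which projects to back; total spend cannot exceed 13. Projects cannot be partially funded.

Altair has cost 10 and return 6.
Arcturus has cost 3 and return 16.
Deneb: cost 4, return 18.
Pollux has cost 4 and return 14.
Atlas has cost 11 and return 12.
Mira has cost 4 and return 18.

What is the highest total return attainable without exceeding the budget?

52

Treat it as a binary knapsack problem.
Take Arcturus, Deneb, and Mira: cost 3 + 4 + 4 = 11 ≤ 13, return 16 + 18 + 18 = 52.
No other feasible combination does better.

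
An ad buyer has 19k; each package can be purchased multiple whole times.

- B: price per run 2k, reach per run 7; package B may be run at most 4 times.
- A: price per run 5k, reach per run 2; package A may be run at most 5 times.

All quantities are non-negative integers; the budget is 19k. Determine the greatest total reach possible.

This is a bounded integer knapsack.
B has the best ratio (7/2); taking only B gives at most 4×7 = 28 (stopped by the supply cap of 4).
Mixing does better — 4×B and 2×A: price 18 ≤ 19, reach 4·7 + 2·2 = 32.

32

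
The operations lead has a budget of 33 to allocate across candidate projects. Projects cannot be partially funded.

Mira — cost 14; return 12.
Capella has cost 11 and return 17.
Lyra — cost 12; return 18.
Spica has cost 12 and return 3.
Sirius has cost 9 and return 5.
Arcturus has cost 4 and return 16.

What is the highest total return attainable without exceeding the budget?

Take Capella, Lyra, and Arcturus: cost 11 + 12 + 4 = 27 ≤ 33, return 17 + 18 + 16 = 51.
No other feasible combination does better.

51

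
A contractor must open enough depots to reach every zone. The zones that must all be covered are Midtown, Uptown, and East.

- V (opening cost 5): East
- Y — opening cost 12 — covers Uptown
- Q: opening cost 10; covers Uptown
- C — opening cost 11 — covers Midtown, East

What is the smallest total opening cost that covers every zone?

This is a weighted set-cover instance.
The greedy cost-per-new-zone heuristic would pick V, Q, and C for 26, but a cheaper cover exists.
Choose Q and C: together they cover Midtown, Uptown, East — every zone.
Total opening cost: 10 + 11 = 21.
No cover costs less than 21.

21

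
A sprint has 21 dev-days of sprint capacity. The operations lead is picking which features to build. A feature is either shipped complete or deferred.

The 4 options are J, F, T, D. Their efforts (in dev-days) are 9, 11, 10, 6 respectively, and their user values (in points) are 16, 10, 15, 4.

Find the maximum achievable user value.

This is an integer program with binary decision variables.
J + F: effort 9 + 11 = 20 ≤ 21, user value 16 + 10 = 26.
J + T: effort 9 + 10 = 19 ≤ 21, user value 16 + 15 = 31.
Best is J and T with total user value 31.

31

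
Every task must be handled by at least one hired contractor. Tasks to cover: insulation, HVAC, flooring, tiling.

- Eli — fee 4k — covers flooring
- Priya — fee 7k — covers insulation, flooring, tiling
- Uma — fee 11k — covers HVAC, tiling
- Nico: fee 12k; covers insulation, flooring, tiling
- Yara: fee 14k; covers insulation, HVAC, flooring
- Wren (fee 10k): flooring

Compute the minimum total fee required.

18

Choose Priya and Uma: together they cover insulation, HVAC, flooring, tiling — every task.
Total fee: 7 + 11 = 18.
No cover costs less than 18.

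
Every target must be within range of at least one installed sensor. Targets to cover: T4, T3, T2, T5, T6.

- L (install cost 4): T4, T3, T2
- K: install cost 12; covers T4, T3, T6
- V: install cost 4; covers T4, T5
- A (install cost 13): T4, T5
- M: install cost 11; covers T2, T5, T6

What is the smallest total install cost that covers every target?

The greedy cost-per-new-target heuristic would pick L, V, and M for 19, but a cheaper cover exists.
Choose L and M: together they cover T4, T3, T2, T5, T6 — every target.
Total install cost: 4 + 11 = 15.
No cover costs less than 15.

15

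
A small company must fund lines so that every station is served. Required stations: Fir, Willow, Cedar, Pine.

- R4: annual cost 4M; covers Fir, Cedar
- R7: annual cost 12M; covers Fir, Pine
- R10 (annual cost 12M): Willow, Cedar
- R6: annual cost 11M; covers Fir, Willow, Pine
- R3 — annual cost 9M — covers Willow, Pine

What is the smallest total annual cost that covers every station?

Choose R4 and R3: together they cover Fir, Willow, Cedar, Pine — every station.
Total annual cost: 4 + 9 = 13.
No cover costs less than 13.

13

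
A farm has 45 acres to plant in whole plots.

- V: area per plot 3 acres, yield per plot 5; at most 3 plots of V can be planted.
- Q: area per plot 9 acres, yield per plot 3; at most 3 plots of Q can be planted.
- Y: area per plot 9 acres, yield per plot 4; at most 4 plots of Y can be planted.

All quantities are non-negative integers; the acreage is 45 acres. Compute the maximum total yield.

V has the best ratio (5/3); taking only V gives at most 3×5 = 15 (stopped by the supply cap of 3).
Mixing does better — 3×V and 4×Y: area 45 ≤ 45, yield 3·5 + 4·4 = 31.

31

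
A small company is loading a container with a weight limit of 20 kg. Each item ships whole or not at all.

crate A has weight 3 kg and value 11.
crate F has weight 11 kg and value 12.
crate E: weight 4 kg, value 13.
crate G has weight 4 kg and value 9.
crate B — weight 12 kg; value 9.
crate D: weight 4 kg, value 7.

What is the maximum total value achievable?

40

Take crate A, crate E, crate G, and crate D: weight 3 + 4 + 4 + 4 = 15 ≤ 20, value 11 + 13 + 9 + 7 = 40.
No other feasible combination does better.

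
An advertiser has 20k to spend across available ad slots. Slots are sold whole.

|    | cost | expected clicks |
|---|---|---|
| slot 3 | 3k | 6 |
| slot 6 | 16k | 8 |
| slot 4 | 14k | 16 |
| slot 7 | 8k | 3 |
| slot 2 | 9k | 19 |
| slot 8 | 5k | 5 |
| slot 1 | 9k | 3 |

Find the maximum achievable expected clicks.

30

Allowing fractional choices, the relaxed optimum would be about 34.1, but ad slots are indivisible.
slot 3 + slot 7 + slot 2: cost 3 + 8 + 9 = 20 ≤ 20, expected clicks 6 + 3 + 19 = 28.
slot 3 + slot 2 + slot 8: cost 3 + 9 + 5 = 17 ≤ 20, expected clicks 6 + 19 + 5 = 30.
slot 3 + slot 2: cost 3 + 9 = 12 ≤ 20, expected clicks 6 + 19 = 25.
Best is slot 3, slot 2, and slot 8 with total expected clicks 30.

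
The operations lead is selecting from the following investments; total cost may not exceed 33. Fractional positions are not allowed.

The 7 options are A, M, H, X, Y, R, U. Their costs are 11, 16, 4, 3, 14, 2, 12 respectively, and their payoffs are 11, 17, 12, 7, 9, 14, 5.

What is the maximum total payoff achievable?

54

Allowing fractional choices, the relaxed optimum would be about 58.0, but investments are indivisible.
M + H + X + R: cost 16 + 4 + 3 + 2 = 25 ≤ 33, payoff 17 + 12 + 7 + 14 = 50.
A + M + H + R: cost 11 + 16 + 4 + 2 = 33 ≤ 33, payoff 11 + 17 + 12 + 14 = 54.
Best is A, M, H, and R with total payoff 54.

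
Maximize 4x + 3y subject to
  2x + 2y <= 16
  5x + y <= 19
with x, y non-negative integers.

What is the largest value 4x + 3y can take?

The continuous relaxation peaks at (2.75, 5.25) with value 26.75; rounding to a feasible lattice point costs some objective.
(x,y)=(2,6): 2·2+2·6=16≤16, 5·2+1·6=16≤19, objective 26.
(x,y)=(1,7): 2·1+2·7=16≤16, 5·1+1·7=12≤19, objective 25.
(x,y)=(3,4): 2·3+2·4=14≤16, 5·3+1·4=19≤19, objective 24.
(x,y)=(2,5): 2·2+2·5=14≤16, 5·2+1·5=15≤19, objective 23.
Maximum is 26 at (x,y)=(2,6).

26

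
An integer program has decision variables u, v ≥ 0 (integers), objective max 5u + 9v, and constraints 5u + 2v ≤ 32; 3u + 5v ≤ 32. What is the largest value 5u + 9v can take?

(u,v)=(4,4): 5·4+2·4=28≤32, 3·4+5·4=32≤32, objective 56.
(u,v)=(0,6): 5·0+2·6=12≤32, 3·0+5·6=30≤32, objective 54.
(u,v)=(5,3): 5·5+2·3=31≤32, 3·5+5·3=30≤32, objective 52.
Maximum is 56 at (u,v)=(4,4).

56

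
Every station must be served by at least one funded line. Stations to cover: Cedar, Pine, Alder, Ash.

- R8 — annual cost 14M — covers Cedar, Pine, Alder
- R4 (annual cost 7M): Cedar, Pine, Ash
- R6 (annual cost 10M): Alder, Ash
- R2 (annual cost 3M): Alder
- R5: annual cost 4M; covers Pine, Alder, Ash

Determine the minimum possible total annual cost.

10

This is an integer covering problem.
Choose R4 and R2: together they cover Cedar, Pine, Alder, Ash — every station.
Total annual cost: 7 + 3 = 10.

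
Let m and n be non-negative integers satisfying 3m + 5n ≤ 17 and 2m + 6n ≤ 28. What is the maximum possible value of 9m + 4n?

45

(m,n)=(5,0): 3·5+5·0=15≤17, 2·5+6·0=10≤28, objective 45.
(m,n)=(4,1): 3·4+5·1=17≤17, 2·4+6·1=14≤28, objective 40.
(m,n)=(4,0): 3·4+5·0=12≤17, 2·4+6·0=8≤28, objective 36.
The best lattice point is (5,0), giving 45.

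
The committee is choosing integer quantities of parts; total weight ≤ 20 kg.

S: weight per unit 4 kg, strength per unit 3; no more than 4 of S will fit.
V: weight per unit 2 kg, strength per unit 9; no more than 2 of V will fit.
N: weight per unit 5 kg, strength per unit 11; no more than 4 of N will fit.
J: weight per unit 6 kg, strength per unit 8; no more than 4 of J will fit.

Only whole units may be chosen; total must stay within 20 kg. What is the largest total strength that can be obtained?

51

V has the best ratio (9/2); taking only V gives at most 2×9 = 18 (stopped by the supply cap of 2).
Mixing does better — 2×V and 3×N: weight 19 ≤ 20, strength 2·9 + 3·11 = 51.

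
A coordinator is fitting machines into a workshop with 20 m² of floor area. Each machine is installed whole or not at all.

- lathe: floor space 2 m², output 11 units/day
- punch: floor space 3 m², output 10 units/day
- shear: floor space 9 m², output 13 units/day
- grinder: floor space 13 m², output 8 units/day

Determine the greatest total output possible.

34

lathe + shear: floor space 2 + 9 = 11 ≤ 20, output 11 + 13 = 24.
lathe + punch + shear: floor space 2 + 3 + 9 = 14 ≤ 20, output 11 + 10 + 13 = 34.
lathe + punch + grinder: floor space 2 + 3 + 13 = 18 ≤ 20, output 11 + 10 + 8 = 29.
Best is lathe, punch, and shear with total output 34.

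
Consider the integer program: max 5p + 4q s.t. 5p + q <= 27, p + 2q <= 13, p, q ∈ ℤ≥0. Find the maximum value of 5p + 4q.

The continuous relaxation peaks at (4.56, 4.22) with value 39.67; rounding to a feasible lattice point costs some objective.
(p,q)=(4,4): 5·4+1·4=24≤27, 1·4+2·4=12≤13, objective 36.
(p,q)=(3,5): 5·3+1·5=20≤27, 1·3+2·5=13≤13, objective 35.
Maximum is 36 at (p,q)=(4,4).

36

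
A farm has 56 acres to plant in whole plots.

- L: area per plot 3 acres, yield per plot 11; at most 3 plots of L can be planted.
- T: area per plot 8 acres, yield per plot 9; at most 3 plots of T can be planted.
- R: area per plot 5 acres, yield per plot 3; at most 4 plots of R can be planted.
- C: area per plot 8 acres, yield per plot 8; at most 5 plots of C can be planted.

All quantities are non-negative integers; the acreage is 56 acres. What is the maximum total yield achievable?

3×L, 2×T, 1×R, and 3×C: area 54 ≤ 56, yield 3·11 + 2·9 + 1·3 + 3·8 = 78.
3×L, 3×T, 1×R, and 2×C: area 54 ≤ 56, yield 3·11 + 3·9 + 1·3 + 2·8 = 79.
Best is 79.

79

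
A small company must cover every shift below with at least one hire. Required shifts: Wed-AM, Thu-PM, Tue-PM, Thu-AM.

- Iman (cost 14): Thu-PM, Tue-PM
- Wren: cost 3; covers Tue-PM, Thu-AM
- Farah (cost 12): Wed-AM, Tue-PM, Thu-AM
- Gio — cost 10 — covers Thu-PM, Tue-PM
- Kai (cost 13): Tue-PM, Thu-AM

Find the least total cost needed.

The greedy cost-per-new-shift heuristic would pick Wren, Gio, and Farah for 25, but a cheaper cover exists.
Choose Farah and Gio: together they cover Wed-AM, Thu-PM, Tue-PM, Thu-AM — every shift.
Total cost: 12 + 10 = 22.
No cover costs less than 22.

22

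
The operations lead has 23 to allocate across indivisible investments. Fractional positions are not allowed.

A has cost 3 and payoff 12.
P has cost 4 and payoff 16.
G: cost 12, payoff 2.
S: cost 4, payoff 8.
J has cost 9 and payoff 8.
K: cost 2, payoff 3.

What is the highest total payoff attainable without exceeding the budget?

47

Take A, P, S, J, and K: cost 3 + 4 + 4 + 9 + 2 = 22 ≤ 23, payoff 12 + 16 + 8 + 8 + 3 = 47.
No other feasible combination does better.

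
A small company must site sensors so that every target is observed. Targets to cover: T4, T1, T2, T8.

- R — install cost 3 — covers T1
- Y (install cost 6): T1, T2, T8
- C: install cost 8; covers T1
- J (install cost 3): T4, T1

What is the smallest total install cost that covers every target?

Choose Y and J: together they cover T4, T1, T2, T8 — every target.
Total install cost: 6 + 3 = 9.
No cover costs less than 9.

9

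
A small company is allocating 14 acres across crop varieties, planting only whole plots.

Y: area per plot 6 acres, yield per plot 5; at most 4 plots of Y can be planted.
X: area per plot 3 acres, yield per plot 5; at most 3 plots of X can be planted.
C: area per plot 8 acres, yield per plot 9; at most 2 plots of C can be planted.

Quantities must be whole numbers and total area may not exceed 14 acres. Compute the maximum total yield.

2×X and 1×C: area 14 ≤ 14, yield 2·5 + 1·9 = 19.
3×X: area 9 ≤ 14, yield 3·5 = 15.
Best is 19.

19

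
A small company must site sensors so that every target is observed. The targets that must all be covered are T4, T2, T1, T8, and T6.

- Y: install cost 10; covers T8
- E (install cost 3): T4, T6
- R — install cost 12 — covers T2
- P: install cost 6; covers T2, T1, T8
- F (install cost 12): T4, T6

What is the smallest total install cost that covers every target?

Choose E and P: together they cover T4, T2, T1, T8, T6 — every target.
Total install cost: 3 + 6 = 9.

9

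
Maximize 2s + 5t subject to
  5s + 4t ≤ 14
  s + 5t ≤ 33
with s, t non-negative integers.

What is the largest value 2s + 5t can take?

15

Relaxing integrality, the LP optimum is 17.50 at (s,t) = (0, 3.5), which is not an integer point.
(s,t)=(0,3): 5·0+4·3=12≤14, 1·0+5·3=15≤33, objective 15.
(s,t)=(1,2): 5·1+4·2=13≤14, 1·1+5·2=11≤33, objective 12.
(s,t)=(0,2): 5·0+4·2=8≤14, 1·0+5·2=10≤33, objective 10.
No feasible integer point exceeds 15.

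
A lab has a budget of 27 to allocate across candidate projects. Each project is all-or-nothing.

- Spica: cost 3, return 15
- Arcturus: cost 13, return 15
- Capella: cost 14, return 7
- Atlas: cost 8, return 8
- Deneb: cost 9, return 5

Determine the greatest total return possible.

Spica + Arcturus + Atlas: cost 3 + 13 + 8 = 24 ≤ 27, return 15 + 15 + 8 = 38.
Spica + Arcturus + Deneb: cost 3 + 13 + 9 = 25 ≤ 27, return 15 + 15 + 5 = 35.
Spica + Arcturus: cost 3 + 13 = 16 ≤ 27, return 15 + 15 = 30.
Best is Spica, Arcturus, and Atlas with total return 38.

38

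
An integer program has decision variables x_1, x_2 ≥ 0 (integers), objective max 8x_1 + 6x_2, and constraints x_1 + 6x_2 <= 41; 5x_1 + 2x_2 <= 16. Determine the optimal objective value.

38

(x_1,x_2)=(1,5): 1·1+6·5=31≤41, 5·1+2·5=15≤16, objective 38.
(x_1,x_2)=(0,6): 1·0+6·6=36≤41, 5·0+2·6=12≤16, objective 36.
(x_1,x_2)=(1,4): 1·1+6·4=25≤41, 5·1+2·4=13≤16, objective 32.
(x_1,x_2)=(0,5): 1·0+6·5=30≤41, 5·0+2·5=10≤16, objective 30.
Maximum is 38 at (x_1,x_2)=(1,5).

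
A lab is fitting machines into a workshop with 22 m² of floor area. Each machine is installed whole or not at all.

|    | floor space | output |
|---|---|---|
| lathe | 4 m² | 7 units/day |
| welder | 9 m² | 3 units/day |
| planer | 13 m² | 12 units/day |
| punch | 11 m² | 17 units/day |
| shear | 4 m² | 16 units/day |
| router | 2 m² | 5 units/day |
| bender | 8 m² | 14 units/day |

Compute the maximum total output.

45

lathe + punch + shear + router: floor space 4 + 11 + 4 + 2 = 21 ≤ 22, output 7 + 17 + 16 + 5 = 45.
lathe + shear + router + bender: floor space 4 + 4 + 2 + 8 = 18 ≤ 22, output 7 + 16 + 5 + 14 = 42.
Best is lathe, punch, shear, and router with total output 45.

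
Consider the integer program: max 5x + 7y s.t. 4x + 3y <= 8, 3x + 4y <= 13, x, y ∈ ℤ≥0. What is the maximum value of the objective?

(x,y)=(0,2) is feasible, giving 14.
(x,y)=(1,1) is feasible, giving 12.
(x,y)=(0,1) is feasible, giving 7.
No feasible integer point exceeds 14.

14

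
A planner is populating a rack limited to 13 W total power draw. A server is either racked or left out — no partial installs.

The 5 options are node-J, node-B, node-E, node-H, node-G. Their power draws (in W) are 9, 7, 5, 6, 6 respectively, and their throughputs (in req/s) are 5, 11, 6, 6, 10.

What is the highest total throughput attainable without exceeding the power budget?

This is a 0-1 knapsack instance.
Take node-B and node-G: power draw 7 + 6 = 13 ≤ 13, throughput 11 + 10 = 21.
No other feasible combination does better.

21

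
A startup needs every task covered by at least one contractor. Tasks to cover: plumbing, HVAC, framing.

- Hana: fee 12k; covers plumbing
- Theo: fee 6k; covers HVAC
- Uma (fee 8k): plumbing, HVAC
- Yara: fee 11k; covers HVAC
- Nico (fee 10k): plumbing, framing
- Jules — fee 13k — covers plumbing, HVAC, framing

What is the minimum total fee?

13

This is a weighted set-cover instance.
Jules alone covers plumbing, HVAC, framing — every task.
Total fee: 13.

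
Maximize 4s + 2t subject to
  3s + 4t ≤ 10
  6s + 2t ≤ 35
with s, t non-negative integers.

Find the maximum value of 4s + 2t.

(s,t)=(3,0): 3·3+4·0=9≤10, 6·3+2·0=18≤35, objective 12.
(s,t)=(2,1): 3·2+4·1=10≤10, 6·2+2·1=14≤35, objective 10.
(s,t)=(2,0): 3·2+4·0=6≤10, 6·2+2·0=12≤35, objective 8.
The best lattice point is (3,0), giving 12.

12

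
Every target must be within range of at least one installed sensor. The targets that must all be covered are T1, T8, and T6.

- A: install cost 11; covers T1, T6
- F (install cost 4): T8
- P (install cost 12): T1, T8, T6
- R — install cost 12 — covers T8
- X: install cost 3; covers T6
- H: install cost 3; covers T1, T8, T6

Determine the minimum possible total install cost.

3

H alone covers T1, T8, T6 — every target.
Total install cost: 3.
No cover costs less than 3.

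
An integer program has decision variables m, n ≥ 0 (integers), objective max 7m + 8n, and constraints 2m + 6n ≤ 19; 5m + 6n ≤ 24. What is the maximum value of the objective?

30

(m,n)=(2,2) is feasible, giving 30.
(m,n)=(3,1) is feasible, giving 29.
(m,n)=(4,0) is feasible, giving 28.
Maximum is 30 at (m,n)=(2,2).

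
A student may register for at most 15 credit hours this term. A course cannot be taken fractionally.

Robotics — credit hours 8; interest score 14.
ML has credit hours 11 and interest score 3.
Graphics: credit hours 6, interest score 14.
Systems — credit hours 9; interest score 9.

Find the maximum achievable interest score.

28

Robotics + Graphics: credit hours 8 + 6 = 14 ≤ 15, interest score 14 + 14 = 28.
Graphics + Systems: credit hours 6 + 9 = 15 ≤ 15, interest score 14 + 9 = 23.
Best is Robotics and Graphics with total interest score 28.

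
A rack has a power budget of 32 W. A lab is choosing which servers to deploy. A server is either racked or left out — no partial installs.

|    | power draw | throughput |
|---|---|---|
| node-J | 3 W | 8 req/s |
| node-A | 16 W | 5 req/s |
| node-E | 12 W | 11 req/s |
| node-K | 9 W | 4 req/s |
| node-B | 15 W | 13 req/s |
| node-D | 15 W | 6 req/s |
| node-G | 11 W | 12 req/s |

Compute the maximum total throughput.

Allowing fractional choices, the relaxed optimum would be about 36.2, but servers are indivisible.
node-J + node-B + node-G: power draw 3 + 15 + 11 = 29 ≤ 32, throughput 8 + 13 + 12 = 33.
node-J + node-E + node-B: power draw 3 + 12 + 15 = 30 ≤ 32, throughput 8 + 11 + 13 = 32.
Best is node-J, node-B, and node-G with total throughput 33.

33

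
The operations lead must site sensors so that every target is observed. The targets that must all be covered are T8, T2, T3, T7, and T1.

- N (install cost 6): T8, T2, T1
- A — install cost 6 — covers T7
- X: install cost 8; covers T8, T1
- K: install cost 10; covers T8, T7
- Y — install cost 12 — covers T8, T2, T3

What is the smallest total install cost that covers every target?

24

Choose N, A, and Y: together they cover T8, T2, T3, T7, T1 — every target.
Total install cost: 6 + 6 + 12 = 24.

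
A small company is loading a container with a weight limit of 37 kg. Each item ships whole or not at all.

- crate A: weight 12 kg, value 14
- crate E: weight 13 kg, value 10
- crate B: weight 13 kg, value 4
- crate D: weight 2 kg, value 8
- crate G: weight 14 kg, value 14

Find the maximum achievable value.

36

This is an integer program with binary decision variables.
Take crate A, crate D, and crate G: weight 12 + 2 + 14 = 28 ≤ 37, value 14 + 8 + 14 = 36.
No other feasible combination does better.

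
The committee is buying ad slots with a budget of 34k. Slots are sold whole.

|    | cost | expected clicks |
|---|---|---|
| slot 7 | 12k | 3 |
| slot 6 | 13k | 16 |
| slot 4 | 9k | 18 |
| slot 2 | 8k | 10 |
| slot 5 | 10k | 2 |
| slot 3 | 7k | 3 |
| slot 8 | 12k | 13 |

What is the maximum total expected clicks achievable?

47

Take slot 6, slot 4, and slot 8: cost 13 + 9 + 12 = 34 ≤ 34, expected clicks 16 + 18 + 13 = 47.
No other feasible combination does better.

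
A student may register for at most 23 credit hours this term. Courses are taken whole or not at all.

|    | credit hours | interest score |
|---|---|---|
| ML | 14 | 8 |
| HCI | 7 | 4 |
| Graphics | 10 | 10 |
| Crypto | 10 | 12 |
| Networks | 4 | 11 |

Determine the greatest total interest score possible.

27

HCI + Graphics + Networks: credit hours 7 + 10 + 4 = 21 ≤ 23, interest score 4 + 10 + 11 = 25.
HCI + Crypto + Networks: credit hours 7 + 10 + 4 = 21 ≤ 23, interest score 4 + 12 + 11 = 27.
Crypto + Networks: credit hours 10 + 4 = 14 ≤ 23, interest score 12 + 11 = 23.
Best is HCI, Crypto, and Networks with total interest score 27.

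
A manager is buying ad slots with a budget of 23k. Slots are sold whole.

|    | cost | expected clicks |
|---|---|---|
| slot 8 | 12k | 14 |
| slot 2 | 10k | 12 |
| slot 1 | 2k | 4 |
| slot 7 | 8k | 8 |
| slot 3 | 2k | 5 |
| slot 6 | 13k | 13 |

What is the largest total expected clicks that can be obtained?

Allowing fractional choices, the relaxed optimum would be about 31.5, but ad slots are indivisible.
slot 2 + slot 1 + slot 7 + slot 3: cost 10 + 2 + 8 + 2 = 22 ≤ 23, expected clicks 12 + 4 + 8 + 5 = 29.
slot 8 + slot 7 + slot 3: cost 12 + 8 + 2 = 22 ≤ 23, expected clicks 14 + 8 + 5 = 27.
Best is slot 2, slot 1, slot 7, and slot 3 with total expected clicks 29.

29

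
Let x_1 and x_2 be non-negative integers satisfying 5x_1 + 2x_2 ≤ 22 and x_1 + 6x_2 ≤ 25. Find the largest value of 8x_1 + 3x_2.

35

The continuous relaxation peaks at (4.4, 0) with value 35.20; rounding to a feasible lattice point costs some objective.
(x_1,x_2)=(4,1): 5·4+2·1=22≤22, 1·4+6·1=10≤25, objective 35.
(x_1,x_2)=(4,0): 5·4+2·0=20≤22, 1·4+6·0=4≤25, objective 32.
(x_1,x_2)=(3,2): 5·3+2·2=19≤22, 1·3+6·2=15≤25, objective 30.
No feasible integer point exceeds 35.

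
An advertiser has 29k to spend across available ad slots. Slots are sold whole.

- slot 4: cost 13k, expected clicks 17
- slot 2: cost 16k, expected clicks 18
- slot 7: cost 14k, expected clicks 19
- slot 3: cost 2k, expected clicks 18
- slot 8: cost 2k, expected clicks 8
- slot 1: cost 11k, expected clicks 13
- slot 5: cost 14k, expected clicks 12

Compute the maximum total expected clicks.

Allowing fractional choices, the relaxed optimum would be about 59.4, but ad slots are indivisible.
slot 7 + slot 3 + slot 8 + slot 1: cost 14 + 2 + 2 + 11 = 29 ≤ 29, expected clicks 19 + 18 + 8 + 13 = 58.
slot 4 + slot 3 + slot 8 + slot 1: cost 13 + 2 + 2 + 11 = 28 ≤ 29, expected clicks 17 + 18 + 8 + 13 = 56.
slot 4 + slot 7 + slot 3: cost 13 + 14 + 2 = 29 ≤ 29, expected clicks 17 + 19 + 18 = 54.
Best is slot 7, slot 3, slot 8, and slot 1 with total expected clicks 58.

58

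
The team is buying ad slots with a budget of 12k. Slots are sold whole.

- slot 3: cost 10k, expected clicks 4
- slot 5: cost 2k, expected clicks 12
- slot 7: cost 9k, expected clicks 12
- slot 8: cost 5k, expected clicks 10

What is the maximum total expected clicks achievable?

Allowing fractional choices, the relaxed optimum would be about 28.7, but ad slots are indivisible.
slot 5 + slot 7: cost 2 + 9 = 11 ≤ 12, expected clicks 12 + 12 = 24.
slot 3 + slot 5: cost 10 + 2 = 12 ≤ 12, expected clicks 4 + 12 = 16.
slot 5 + slot 8: cost 2 + 5 = 7 ≤ 12, expected clicks 12 + 10 = 22.
Best is slot 5 and slot 7 with total expected clicks 24.

24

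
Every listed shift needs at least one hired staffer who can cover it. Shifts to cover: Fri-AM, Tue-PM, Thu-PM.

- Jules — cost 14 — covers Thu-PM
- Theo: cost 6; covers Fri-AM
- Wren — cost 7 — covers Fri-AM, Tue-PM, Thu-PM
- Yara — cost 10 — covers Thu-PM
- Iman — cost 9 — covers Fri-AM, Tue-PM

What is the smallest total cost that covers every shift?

7

This is an integer covering problem.
Wren alone covers Fri-AM, Tue-PM, Thu-PM — every shift.
Total cost: 7.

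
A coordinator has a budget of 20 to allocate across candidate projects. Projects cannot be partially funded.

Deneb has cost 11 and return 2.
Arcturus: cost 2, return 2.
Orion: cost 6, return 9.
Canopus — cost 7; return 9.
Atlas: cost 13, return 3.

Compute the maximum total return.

20

This is a 0-1 knapsack instance.
Take Arcturus, Orion, and Canopus: cost 2 + 6 + 7 = 15 ≤ 20, return 2 + 9 + 9 = 20.
No other feasible combination does better.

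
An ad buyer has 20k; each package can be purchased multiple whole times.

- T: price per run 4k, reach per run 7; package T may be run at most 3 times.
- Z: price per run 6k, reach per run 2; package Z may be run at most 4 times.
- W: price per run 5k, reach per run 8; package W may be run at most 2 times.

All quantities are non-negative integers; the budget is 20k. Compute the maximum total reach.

30

3×T and 1×W: price 17 ≤ 20, reach 3·7 + 1·8 = 29.
2×T and 2×W: price 18 ≤ 20, reach 2·7 + 2·8 = 30.
Best is 30.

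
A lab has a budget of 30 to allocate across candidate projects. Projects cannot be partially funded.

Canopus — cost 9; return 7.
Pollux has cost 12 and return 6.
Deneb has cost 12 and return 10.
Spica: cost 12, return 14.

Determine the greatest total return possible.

This is an integer program with binary decision variables.
Canopus + Spica: cost 9 + 12 = 21 ≤ 30, return 7 + 14 = 21.
Pollux + Spica: cost 12 + 12 = 24 ≤ 30, return 6 + 14 = 20.
Deneb + Spica: cost 12 + 12 = 24 ≤ 30, return 10 + 14 = 24.
Best is Deneb and Spica with total return 24.

24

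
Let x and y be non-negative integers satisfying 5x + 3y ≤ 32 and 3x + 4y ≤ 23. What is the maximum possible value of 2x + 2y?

Relaxing integrality, the LP optimum is 14.18 at (x,y) = (5.36, 1.73), which is not an integer point.
(x,y)=(5,2): 5·5+3·2=31≤32, 3·5+4·2=23≤23, objective 14.
(x,y)=(5,1): 5·5+3·1=28≤32, 3·5+4·1=19≤23, objective 12.
The best lattice point is (5,2), giving 14.

14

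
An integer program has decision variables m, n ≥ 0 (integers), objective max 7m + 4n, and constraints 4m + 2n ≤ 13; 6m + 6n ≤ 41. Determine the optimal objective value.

24

The continuous relaxation peaks at (0, 6.5) with value 26.00; rounding to a feasible lattice point costs some objective.
(m,n)=(0,6): 4·0+2·6=12≤13, 6·0+6·6=36≤41, objective 24.
(m,n)=(0,5): 4·0+2·5=10≤13, 6·0+6·5=30≤41, objective 20.
Maximum is 24 at (m,n)=(0,6).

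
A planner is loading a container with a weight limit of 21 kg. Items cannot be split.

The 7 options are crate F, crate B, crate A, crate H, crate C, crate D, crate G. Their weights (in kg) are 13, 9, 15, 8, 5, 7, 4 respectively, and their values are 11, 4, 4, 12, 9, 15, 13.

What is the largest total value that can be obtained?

Allowing fractional choices, the relaxed optimum would be about 44.5, but items are indivisible.
crate H + crate D + crate G: weight 8 + 7 + 4 = 19 ≤ 21, value 12 + 15 + 13 = 40.
crate C + crate D + crate G: weight 5 + 7 + 4 = 16 ≤ 21, value 9 + 15 + 13 = 37.
crate H + crate C + crate D: weight 8 + 5 + 7 = 20 ≤ 21, value 12 + 9 + 15 = 36.
Best is crate H, crate D, and crate G with total value 40.

40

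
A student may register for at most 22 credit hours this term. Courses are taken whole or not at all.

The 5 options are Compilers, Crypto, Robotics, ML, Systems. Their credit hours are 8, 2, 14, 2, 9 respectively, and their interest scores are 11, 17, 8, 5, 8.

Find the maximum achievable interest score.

41

Take Compilers, Crypto, ML, and Systems: credit hours 8 + 2 + 2 + 9 = 21 ≤ 22, interest score 11 + 17 + 5 + 8 = 41.
No other feasible combination does better.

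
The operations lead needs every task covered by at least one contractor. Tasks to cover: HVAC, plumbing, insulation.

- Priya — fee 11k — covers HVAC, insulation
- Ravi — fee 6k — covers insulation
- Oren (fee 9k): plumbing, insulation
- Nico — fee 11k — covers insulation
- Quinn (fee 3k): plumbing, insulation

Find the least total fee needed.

This is an integer covering problem.
Choose Priya and Quinn: together they cover HVAC, plumbing, insulation — every task.
Total fee: 11 + 3 = 14.

14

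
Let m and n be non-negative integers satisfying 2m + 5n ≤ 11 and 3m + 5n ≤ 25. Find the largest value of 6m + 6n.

(m,n)=(5,0) is feasible, giving 30.
(m,n)=(4,0) is feasible, giving 24.
No feasible integer point exceeds 30.

30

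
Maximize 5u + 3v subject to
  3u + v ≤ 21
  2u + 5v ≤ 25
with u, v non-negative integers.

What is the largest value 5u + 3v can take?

(u,v)=(6,2): 3·6+1·2=20≤21, 2·6+5·2=22≤25, objective 36.
(u,v)=(5,3): 3·5+1·3=18≤21, 2·5+5·3=25≤25, objective 34.
(u,v)=(6,1): 3·6+1·1=19≤21, 2·6+5·1=17≤25, objective 33.
No feasible integer point exceeds 36.

36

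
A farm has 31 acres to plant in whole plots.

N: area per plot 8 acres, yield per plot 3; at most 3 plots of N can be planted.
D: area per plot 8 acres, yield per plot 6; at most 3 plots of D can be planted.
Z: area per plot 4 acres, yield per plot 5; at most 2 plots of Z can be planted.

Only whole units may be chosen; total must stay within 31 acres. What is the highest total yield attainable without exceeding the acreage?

23

Z has the best ratio (5/4); taking only Z gives at most 2×5 = 10 (stopped by the supply cap of 2).
Mixing does better — 3×D and 1×Z: area 28 ≤ 31, yield 3·6 + 1·5 = 23.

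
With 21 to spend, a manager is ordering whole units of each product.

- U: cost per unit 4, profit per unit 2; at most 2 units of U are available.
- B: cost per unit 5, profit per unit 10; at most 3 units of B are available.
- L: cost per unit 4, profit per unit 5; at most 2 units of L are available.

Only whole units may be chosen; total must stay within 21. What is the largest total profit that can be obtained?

35

This is a bounded integer knapsack.
Take 3×B and 1×L: cost 19 ≤ 21, profit 3·10 + 1·5 = 35.
B has the best ratio (10/5) and is taken to its limit of 3; remaining capacity is filled optimally with the others.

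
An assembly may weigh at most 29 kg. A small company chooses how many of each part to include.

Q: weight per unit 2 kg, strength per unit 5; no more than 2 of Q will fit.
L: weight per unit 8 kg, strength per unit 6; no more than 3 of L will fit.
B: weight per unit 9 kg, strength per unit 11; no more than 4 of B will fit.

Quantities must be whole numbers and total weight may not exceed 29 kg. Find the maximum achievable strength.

38

This is a bounded integer knapsack.
3×B: weight 27 ≤ 29, strength 3·11 = 33.
1×Q and 3×B: weight 29 ≤ 29, strength 1·5 + 3·11 = 38.
Best is 38.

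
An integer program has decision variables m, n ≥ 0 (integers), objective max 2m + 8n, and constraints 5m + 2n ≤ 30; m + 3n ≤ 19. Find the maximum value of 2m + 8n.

50

(m,n)=(1,6) is feasible, giving 50.
(m,n)=(0,6) is feasible, giving 48.
The best lattice point is (1,6), giving 50.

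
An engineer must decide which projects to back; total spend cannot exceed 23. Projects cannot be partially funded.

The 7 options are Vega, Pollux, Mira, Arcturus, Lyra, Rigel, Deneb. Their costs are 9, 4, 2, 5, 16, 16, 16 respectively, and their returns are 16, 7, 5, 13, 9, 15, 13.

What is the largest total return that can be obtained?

41

Allowing fractional choices, the relaxed optimum would be about 43.8, but projects are indivisible.
Vega + Pollux + Mira + Arcturus: cost 9 + 4 + 2 + 5 = 20 ≤ 23, return 16 + 7 + 5 + 13 = 41.
Vega + Mira + Arcturus: cost 9 + 2 + 5 = 16 ≤ 23, return 16 + 5 + 13 = 34.
Vega + Pollux + Arcturus: cost 9 + 4 + 5 = 18 ≤ 23, return 16 + 7 + 13 = 36.
Best is Vega, Pollux, Mira, and Arcturus with total return 41.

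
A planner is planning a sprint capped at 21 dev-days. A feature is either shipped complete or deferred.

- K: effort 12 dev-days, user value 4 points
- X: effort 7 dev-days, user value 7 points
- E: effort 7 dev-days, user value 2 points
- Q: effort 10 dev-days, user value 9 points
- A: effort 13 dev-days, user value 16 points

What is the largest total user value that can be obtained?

23

X + A: effort 7 + 13 = 20 ≤ 21, user value 7 + 16 = 23.
A: effort 13 ≤ 21, user value 16.
E + A: effort 7 + 13 = 20 ≤ 21, user value 2 + 16 = 18.
Best is X and A with total user value 23.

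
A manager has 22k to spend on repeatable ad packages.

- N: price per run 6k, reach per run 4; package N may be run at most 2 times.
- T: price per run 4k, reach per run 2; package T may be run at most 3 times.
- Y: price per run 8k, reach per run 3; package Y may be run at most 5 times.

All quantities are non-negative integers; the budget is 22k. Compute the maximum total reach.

12

2×N and 2×T: price 20 ≤ 22, reach 2·4 + 2·2 = 12.
1×N, 2×T, and 1×Y: price 22 ≤ 22, reach 1·4 + 2·2 + 1·3 = 11.
Best is 12.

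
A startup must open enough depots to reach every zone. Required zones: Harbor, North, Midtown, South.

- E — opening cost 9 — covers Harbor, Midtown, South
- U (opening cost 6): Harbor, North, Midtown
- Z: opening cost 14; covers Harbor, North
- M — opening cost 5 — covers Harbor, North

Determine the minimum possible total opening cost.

The greedy cost-per-new-zone heuristic would pick U and E for 15, but a cheaper cover exists.
Choose E and M: together they cover Harbor, North, Midtown, South — every zone.
Total opening cost: 9 + 5 = 14.
No cover costs less than 14.

14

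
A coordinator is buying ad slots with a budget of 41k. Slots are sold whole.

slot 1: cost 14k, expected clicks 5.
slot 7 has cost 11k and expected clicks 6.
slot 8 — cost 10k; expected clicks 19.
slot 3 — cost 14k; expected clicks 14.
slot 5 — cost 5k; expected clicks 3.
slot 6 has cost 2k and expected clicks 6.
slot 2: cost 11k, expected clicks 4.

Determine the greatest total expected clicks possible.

45

Take slot 7, slot 8, slot 3, and slot 6: cost 11 + 10 + 14 + 2 = 37 ≤ 41, expected clicks 6 + 19 + 14 + 6 = 45.
No other feasible combination does better.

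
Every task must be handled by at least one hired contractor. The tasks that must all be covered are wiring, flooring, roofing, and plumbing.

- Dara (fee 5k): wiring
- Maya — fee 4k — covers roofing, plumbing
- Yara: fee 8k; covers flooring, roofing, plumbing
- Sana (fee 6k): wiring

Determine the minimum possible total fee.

13

The greedy cost-per-new-task heuristic would pick Maya, Dara, and Yara for 17, but a cheaper cover exists.
Choose Dara and Yara: together they cover wiring, flooring, roofing, plumbing — every task.
Total fee: 5 + 8 = 13.
No cover costs less than 13.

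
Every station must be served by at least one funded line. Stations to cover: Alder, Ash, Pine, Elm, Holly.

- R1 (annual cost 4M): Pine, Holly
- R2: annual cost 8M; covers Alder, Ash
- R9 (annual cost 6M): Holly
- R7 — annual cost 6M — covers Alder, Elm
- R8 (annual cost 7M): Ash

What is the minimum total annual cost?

Choose R1, R7, and R8: together they cover Alder, Ash, Pine, Elm, Holly — every station.
Total annual cost: 4 + 6 + 7 = 17.
No cover costs less than 17.

17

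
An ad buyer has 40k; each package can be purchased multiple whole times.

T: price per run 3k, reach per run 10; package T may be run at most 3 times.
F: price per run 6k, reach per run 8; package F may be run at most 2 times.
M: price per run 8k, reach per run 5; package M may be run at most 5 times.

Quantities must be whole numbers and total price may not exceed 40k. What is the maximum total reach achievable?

3×T, 2×F, and 2×M: price 37 ≤ 40, reach 3·10 + 2·8 + 2·5 = 56.
3×T, 1×F, and 3×M: price 39 ≤ 40, reach 3·10 + 1·8 + 3·5 = 53.
Best is 56.

56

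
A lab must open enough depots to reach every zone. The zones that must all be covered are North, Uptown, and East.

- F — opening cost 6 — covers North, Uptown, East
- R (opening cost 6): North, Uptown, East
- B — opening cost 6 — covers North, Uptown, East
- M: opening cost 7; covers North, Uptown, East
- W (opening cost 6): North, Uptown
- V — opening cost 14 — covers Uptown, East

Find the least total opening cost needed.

F alone covers North, Uptown, East — every zone.
Total opening cost: 6.
No cover costs less than 6.

6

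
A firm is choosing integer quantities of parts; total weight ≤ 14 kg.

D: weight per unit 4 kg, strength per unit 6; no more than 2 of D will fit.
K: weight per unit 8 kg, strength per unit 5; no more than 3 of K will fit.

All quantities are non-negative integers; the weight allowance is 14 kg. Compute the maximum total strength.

This is a bounded integer knapsack.
D has the best ratio (6/4); taking only D gives at most 2×6 = 12 (stopped by the supply cap of 2).
Optimal: 2×D: weight 8 ≤ 14, strength 2·6 = 12.

12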